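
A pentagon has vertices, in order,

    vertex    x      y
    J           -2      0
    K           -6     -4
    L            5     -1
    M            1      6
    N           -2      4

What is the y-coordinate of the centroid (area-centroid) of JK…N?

Apply Gauss's area formula. First the cross-terms c_i = x_i·y_{i+1} − x_{i+1}·y_i:
  8, 26, 31, 16, 8  ⇒  2A = 89, A = 44.5.
Then Σ (y_i + y_{i+1})·c_i = 185, so ȳ = 185 / (6·44.5) = 185/267.

185/267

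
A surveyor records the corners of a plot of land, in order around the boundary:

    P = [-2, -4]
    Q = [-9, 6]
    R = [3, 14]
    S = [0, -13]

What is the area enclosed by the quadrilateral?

128.5

Apply the surveyor's formula: 2A = Σ (x_i·y_{i+1} − x_{i+1}·y_i), indices taken mod 4.
Σ = (-48) + (-144) + (-39) + (-26) = -257
Area = |Σ|/2 = 128.5.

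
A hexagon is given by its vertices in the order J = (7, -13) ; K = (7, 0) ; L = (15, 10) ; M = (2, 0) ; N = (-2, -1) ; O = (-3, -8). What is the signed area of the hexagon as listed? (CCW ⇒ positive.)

Apply the shoelace (surveyor's) formula: 2A = Σ (x_i·y_{i+1} − x_{i+1}·y_i), indices taken mod 6.
Σ = (91) + (70) + (-20) + (-2) + (13) + (95) = 247
Signed area = Σ/2 = 123.5 (positive ⇒ counter-clockwise traversal).

123.5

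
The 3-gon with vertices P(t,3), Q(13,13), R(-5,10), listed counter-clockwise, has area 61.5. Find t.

The doubled signed area Σ (x_i y_{i+1} − x_{i+1} y_i) is linear in t.
With t=0 it equals 141; the coefficient of t is 3 (from the two edges through P).
So 3·t + 141 = 2·61.5 = 123 ⇒ t = -6.

-6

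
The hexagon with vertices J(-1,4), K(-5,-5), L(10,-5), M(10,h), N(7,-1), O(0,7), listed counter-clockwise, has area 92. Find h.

Write out the shoelace sum; only the two edges meeting at M involve h:
2·Area = [(10·h − 10·(-5)) + (10·(-1) − 7·h)] + 156
       = 3·h + 196 = 184
⇒ h = -4.

-4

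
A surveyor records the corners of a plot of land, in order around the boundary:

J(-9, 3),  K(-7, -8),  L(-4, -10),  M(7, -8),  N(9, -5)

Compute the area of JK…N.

Apply the shoelace formula: 2A = Σ (x_i·y_{i+1} − x_{i+1}·y_i), indices taken mod 5.
Cross-terms: 93, 38, 102, 37, -18  ⇒  Σ = 252
Area = |Σ|/2 = 126.

126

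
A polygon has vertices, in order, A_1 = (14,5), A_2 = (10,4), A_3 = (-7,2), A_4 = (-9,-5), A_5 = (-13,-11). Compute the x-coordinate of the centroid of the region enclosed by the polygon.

-53/30

Apply the shoelace (surveyor's) formula. First the cross-terms c_i = x_i·y_{i+1} − x_{i+1}·y_i:
  6, 48, 53, 34, 89  ⇒  2A = 230, A = 115.
Then Σ (x_i + x_{i+1})·c_i = -1219, so x̄ = -1219 / (6·115) = -53/30.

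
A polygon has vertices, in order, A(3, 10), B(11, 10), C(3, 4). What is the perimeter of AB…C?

|AB| = √((8)² + (0)²) = √64 = 8
|BC| = √((-8)² + (-6)²) = √100 = 10
|CA| = √((0)² + (6)²) = √36 = 6
Perimeter = 8 + 10 + 6 = 24.

24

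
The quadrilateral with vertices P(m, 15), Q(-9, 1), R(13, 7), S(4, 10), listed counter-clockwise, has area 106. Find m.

The doubled signed area Σ (x_i y_{i+1} − x_{i+1} y_i) is linear in m.
With m=0 it equals 221; the coefficient of m is -9 (from the two edges through P).
So -9·m + 221 = 2·106 = 212 ⇒ m = 1.

1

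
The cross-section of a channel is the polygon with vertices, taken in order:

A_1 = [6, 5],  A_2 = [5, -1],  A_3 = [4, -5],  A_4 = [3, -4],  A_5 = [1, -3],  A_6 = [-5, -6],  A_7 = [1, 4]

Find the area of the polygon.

Apply the surveyor's formula: 2A = Σ (x_i·y_{i+1} − x_{i+1}·y_i), indices taken mod 7.
Σ = (-31) + (-21) + (-1) + (-5) + (-21) + (-14) + (-19) = -112
Area = |Σ|/2 = 56.

56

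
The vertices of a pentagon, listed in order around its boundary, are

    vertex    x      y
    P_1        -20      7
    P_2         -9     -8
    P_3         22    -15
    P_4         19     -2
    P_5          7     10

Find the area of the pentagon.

Apply the surveyor's formula: 2A = Σ (x_i·y_{i+1} − x_{i+1}·y_i), indices taken mod 5.
P_1→P_2: (-20)(-8) − (-9)(7) = 223
P_2→P_3: (-9)(-15) − (22)(-8) = 311
P_3→P_4: (22)(-2) − (19)(-15) = 241
P_4→P_5: (19)(10) − (7)(-2) = 204
P_5→P_1: (7)(7) − (-20)(10) = 249
Σ = 1228
Area = |Σ|/2 = 614.

614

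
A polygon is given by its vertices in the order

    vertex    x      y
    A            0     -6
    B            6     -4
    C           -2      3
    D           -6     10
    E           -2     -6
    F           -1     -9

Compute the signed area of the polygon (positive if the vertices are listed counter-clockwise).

Apply Gauss's area formula: 2A = Σ (x_i·y_{i+1} − x_{i+1}·y_i), indices taken mod 6.
Σ = (36) + (10) + (-2) + (56) + (12) + (6) = 118
Signed area = Σ/2 = 59 (positive ⇒ counter-clockwise traversal).

59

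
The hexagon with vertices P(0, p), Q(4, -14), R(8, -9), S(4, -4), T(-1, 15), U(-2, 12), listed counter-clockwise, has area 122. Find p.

Write out the shoelace sum; only the two edges meeting at P involve p:
2·Area = [((-2)·p − 0·12) + (0·(-14) − 4·p)] + 154
       = -6·p + 154 = 244
⇒ p = -15.

-15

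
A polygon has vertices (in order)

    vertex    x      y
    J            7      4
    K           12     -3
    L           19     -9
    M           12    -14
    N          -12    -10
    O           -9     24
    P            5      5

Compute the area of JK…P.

Apply Gauss's area formula: 2A = Σ (x_i·y_{i+1} − x_{i+1}·y_i), indices taken mod 7.
Σ = (-69) + (-51) + (-158) + (-288) + (-378) + (-165) + (-15) = -1124
Area = |Σ|/2 = 562.

562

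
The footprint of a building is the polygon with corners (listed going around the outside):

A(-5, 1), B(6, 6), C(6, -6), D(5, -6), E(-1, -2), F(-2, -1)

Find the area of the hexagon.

70

Σ = (-36) + (-72) + (-6) + (-16) + (-3) + (-7) = -140
Area = |Σ|/2 = 70.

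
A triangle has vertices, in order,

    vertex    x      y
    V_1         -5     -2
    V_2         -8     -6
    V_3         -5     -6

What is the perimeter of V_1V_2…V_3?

|V_1V_2| = √((-3)² + (-4)²) = √25 = 5
|V_2V_3| = √((3)² + (0)²) = √9 = 3
|V_3V_1| = √((0)² + (4)²) = √16 = 4
Perimeter = 5 + 3 + 4 = 12.

12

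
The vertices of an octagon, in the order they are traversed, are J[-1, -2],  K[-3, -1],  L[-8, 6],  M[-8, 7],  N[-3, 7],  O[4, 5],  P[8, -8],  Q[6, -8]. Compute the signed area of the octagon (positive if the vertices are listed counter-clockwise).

-112.5

Apply the shoelace (surveyor's) formula: 2A = Σ (x_i·y_{i+1} − x_{i+1}·y_i), indices taken mod 8.
J→K: (-1)(-1) − (-3)(-2) = -5
K→L: (-3)(6) − (-8)(-1) = -26
L→M: (-8)(7) − (-8)(6) = -8
M→N: (-8)(7) − (-3)(7) = -35
N→O: (-3)(5) − (4)(7) = -43
O→P: (4)(-8) − (8)(5) = -72
P→Q: (8)(-8) − (6)(-8) = -16
Q→J: (6)(-2) − (-1)(-8) = -20
Σ = -225
Signed area = Σ/2 = -112.5 (negative ⇒ clockwise traversal).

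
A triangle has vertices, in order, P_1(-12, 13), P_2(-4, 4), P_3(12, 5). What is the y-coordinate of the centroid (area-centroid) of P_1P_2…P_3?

Apply the shoelace formula. First the cross-terms c_i = x_i·y_{i+1} − x_{i+1}·y_i:
  4, -68, 216  ⇒  2A = 152, A = 76.
Then Σ (y_i + y_{i+1})·c_i = 3344, so ȳ = 3344 / (6·76) = 22/3.

22/3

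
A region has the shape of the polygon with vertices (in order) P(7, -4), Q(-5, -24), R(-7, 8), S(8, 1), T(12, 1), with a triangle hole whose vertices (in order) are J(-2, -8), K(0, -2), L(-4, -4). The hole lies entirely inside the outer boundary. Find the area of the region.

Outer boundary:
Apply the shoelace (surveyor's) formula: 2A = Σ (x_i·y_{i+1} − x_{i+1}·y_i), indices taken mod 5.
P→Q: (7)(-24) − (-5)(-4) = -188
Q→R: (-5)(8) − (-7)(-24) = -208
R→S: (-7)(1) − (8)(8) = -71
S→T: (8)(1) − (12)(1) = -4
T→P: (12)(-4) − (7)(1) = -55
Σ = -526
Area = |Σ|/2 = 263.
Hole:
Σ = (4) + (-8) + (24) = 20
Area = |Σ|/2 = 10.
Net area = 263 − 10 = 253.

253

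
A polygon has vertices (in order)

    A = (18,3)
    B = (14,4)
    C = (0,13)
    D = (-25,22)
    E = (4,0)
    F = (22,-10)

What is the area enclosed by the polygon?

327.5

Apply Gauss's area formula: 2A = Σ (x_i·y_{i+1} − x_{i+1}·y_i), indices taken mod 6.
A→B: (18)(4) − (14)(3) = 30
B→C: (14)(13) − (0)(4) = 182
C→D: (0)(22) − (-25)(13) = 325
D→E: (-25)(0) − (4)(22) = -88
E→F: (4)(-10) − (22)(0) = -40
F→A: (22)(3) − (18)(-10) = 246
Σ = 655
Area = |Σ|/2 = 327.5.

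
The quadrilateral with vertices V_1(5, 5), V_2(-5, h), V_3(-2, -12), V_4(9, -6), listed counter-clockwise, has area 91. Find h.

-14

The doubled signed area Σ (x_i y_{i+1} − x_{i+1} y_i) is linear in h.
With h=0 it equals 280; the coefficient of h is 7 (from the two edges through V_2).
So 7·h + 280 = 2·91 = 182 ⇒ h = -14.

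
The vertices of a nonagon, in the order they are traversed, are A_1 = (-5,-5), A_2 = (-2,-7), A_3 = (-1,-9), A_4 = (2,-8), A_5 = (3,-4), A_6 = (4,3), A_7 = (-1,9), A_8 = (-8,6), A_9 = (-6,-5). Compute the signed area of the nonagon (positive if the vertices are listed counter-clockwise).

Apply the shoelace formula: 2A = Σ (x_i·y_{i+1} − x_{i+1}·y_i), indices taken mod 9.
Σ = (25) + (11) + (26) + (16) + (25) + (39) + (66) + (76) + (5) = 289
Signed area = Σ/2 = 144.5 (positive ⇒ counter-clockwise traversal).

144.5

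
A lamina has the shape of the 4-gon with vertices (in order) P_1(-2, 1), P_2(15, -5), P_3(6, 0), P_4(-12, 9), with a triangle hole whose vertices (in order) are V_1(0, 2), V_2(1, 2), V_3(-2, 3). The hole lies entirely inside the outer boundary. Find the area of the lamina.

42

Outer boundary:
Cross-terms: -5, 30, 54, 6  ⇒  Σ = 85
Area = |Σ|/2 = 42.5.
Hole:
Σ = (-2) + (7) + (-4) = 1
Area = |Σ|/2 = 0.5.
Net area = 42.5 − 0.5 = 42.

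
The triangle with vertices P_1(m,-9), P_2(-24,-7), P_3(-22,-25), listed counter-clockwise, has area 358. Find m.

16

Write out the shoelace sum; only the two edges meeting at P_1 involve m:
2·Area = [((-22)·(-9) − m·(-25)) + (m·(-7) − (-24)·(-9))] + 446
       = 18·m + 428 = 716
⇒ m = 16.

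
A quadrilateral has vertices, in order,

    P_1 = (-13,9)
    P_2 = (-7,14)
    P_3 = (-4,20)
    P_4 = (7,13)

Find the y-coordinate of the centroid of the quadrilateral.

2275/163

Apply the surveyor's formula. First the cross-terms c_i = x_i·y_{i+1} − x_{i+1}·y_i:
  -119, -84, -192, 232  ⇒  2A = -163, A = -81.5.
Then Σ (y_i + y_{i+1})·c_i = -6825, so ȳ = -6825 / (6·(-81.5)) = 2275/163.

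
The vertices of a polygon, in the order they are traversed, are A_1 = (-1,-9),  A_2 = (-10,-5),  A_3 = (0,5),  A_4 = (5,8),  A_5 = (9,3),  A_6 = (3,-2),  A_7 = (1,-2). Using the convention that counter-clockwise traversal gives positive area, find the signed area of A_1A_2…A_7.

Σ = (-85) + (-50) + (-25) + (-57) + (-27) + (-4) + (-11) = -259
Signed area = Σ/2 = -129.5 (negative ⇒ clockwise traversal).

-129.5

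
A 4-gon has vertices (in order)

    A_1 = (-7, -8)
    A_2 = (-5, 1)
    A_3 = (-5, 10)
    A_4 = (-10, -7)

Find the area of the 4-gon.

Σ = (-47) + (-45) + (135) + (31) = 74
Area = |Σ|/2 = 37.

37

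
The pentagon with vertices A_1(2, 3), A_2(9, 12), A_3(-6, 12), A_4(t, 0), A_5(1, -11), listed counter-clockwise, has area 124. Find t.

Write out the shoelace sum; only the two edges meeting at A_4 involve t:
2·Area = [((-6)·0 − t·12) + (t·(-11) − 1·0)] + 202
       = -23·t + 202 = 248
⇒ t = -2.

-2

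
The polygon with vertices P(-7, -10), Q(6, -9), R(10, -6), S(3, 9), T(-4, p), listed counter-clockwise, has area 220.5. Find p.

The doubled signed area Σ (x_i y_{i+1} − x_{i+1} y_i) is linear in p.
With p=0 it equals 361; the coefficient of p is 10 (from the two edges through T).
So 10·p + 361 = 2·220.5 = 441 ⇒ p = 8.

8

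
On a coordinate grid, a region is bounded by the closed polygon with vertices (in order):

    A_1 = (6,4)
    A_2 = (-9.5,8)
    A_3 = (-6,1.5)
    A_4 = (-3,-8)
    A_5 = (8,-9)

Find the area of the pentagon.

174.625

Apply the shoelace (surveyor's) formula: 2A = Σ (x_i·y_{i+1} − x_{i+1}·y_i), indices taken mod 5.
Σ = (86) + (33.75) + (52.5) + (91) + (86) = 349.25
Area = |Σ|/2 = 174.625.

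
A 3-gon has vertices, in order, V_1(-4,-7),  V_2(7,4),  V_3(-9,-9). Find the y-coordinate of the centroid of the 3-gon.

Apply the shoelace formula. First the cross-terms c_i = x_i·y_{i+1} − x_{i+1}·y_i:
  33, -27, 27  ⇒  2A = 33, A = 16.5.
Then Σ (y_i + y_{i+1})·c_i = -396, so ȳ = -396 / (6·16.5) = -4.

-4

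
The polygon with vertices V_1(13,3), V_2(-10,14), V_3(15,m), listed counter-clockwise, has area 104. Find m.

The doubled signed area Σ (x_i y_{i+1} − x_{i+1} y_i) is linear in m.
With m=0 it equals 47; the coefficient of m is -23 (from the two edges through V_3).
So -23·m + 47 = 2·104 = 208 ⇒ m = -7.

-7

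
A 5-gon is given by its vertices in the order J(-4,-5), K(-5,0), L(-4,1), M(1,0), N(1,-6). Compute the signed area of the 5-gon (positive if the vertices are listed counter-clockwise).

-33

Apply Gauss's area formula: 2A = Σ (x_i·y_{i+1} − x_{i+1}·y_i), indices taken mod 5.
Cross-terms: -25, -5, -1, -6, -29  ⇒  Σ = -66
Signed area = Σ/2 = -33 (negative ⇒ clockwise traversal).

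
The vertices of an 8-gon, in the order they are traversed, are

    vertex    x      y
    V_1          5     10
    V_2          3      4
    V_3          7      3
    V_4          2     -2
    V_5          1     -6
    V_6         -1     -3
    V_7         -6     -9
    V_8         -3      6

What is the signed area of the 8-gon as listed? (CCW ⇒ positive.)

-100

Σ = (-10) + (-19) + (-20) + (-10) + (-9) + (-9) + (-63) + (-60) = -200
Signed area = Σ/2 = -100 (negative ⇒ clockwise traversal).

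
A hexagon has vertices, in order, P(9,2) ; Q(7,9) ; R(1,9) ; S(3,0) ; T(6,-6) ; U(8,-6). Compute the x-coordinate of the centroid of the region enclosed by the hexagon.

432/79

Apply the shoelace formula. First the cross-terms c_i = x_i·y_{i+1} − x_{i+1}·y_i:
  67, 54, -27, -18, 12, 70  ⇒  2A = 158, A = 79.
Then Σ (x_i + x_{i+1})·c_i = 2592, so x̄ = 2592 / (6·79) = 432/79.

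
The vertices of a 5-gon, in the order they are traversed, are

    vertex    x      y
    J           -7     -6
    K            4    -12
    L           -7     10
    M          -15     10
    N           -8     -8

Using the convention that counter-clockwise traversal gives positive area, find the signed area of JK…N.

168

Apply the shoelace formula: 2A = Σ (x_i·y_{i+1} − x_{i+1}·y_i), indices taken mod 5.
Σ = (108) + (-44) + (80) + (200) + (-8) = 336
Signed area = Σ/2 = 168 (positive ⇒ counter-clockwise traversal).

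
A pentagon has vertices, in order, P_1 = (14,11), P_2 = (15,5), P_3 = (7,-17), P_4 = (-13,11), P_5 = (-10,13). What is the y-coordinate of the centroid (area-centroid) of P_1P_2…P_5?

Apply the shoelace formula. First the cross-terms c_i = x_i·y_{i+1} − x_{i+1}·y_i:
  -95, -290, -144, -59, -292  ⇒  2A = -880, A = -440.
Then Σ (y_i + y_{i+1})·c_i = -5600, so ȳ = -5600 / (6·(-440)) = 70/33.

70/33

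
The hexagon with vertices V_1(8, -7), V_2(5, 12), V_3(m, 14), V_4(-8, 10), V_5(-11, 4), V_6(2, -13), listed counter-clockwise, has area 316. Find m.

-8

The doubled signed area Σ (x_i y_{i+1} − x_{i+1} y_i) is linear in m.
With m=0 it equals 616; the coefficient of m is -2 (from the two edges through V_3).
So -2·m + 616 = 2·316 = 632 ⇒ m = -8.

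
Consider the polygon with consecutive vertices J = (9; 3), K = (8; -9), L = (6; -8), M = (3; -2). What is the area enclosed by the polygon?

Apply the surveyor's formula: 2A = Σ (x_i·y_{i+1} − x_{i+1}·y_i), indices taken mod 4.
Σ = (-105) + (-10) + (12) + (27) = -76
Area = |Σ|/2 = 38.

38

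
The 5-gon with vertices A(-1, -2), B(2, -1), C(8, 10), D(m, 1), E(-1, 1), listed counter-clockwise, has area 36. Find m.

-3

Write out the shoelace sum; only the two edges meeting at D involve m:
2·Area = [(8·1 − m·10) + (m·1 − (-1)·1)] + 36
       = -9·m + 45 = 72
⇒ m = -3.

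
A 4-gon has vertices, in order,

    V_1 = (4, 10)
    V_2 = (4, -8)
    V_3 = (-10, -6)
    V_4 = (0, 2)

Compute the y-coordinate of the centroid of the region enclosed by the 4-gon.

Apply the shoelace (surveyor's) formula. First the cross-terms c_i = x_i·y_{i+1} − x_{i+1}·y_i:
  -72, -104, -20, -8  ⇒  2A = -204, A = -102.
Then Σ (y_i + y_{i+1})·c_i = 1296, so ȳ = 1296 / (6·(-102)) = -36/17.

-36/17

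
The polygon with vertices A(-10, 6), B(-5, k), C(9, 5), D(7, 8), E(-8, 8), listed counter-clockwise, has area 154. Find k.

The doubled signed area Σ (x_i y_{i+1} − x_{i+1} y_i) is linear in k.
With k=0 it equals 194; the coefficient of k is -19 (from the two edges through B).
So -19·k + 194 = 2·154 = 308 ⇒ k = -6.

-6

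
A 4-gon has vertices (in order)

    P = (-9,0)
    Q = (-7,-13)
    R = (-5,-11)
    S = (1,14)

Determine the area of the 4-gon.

Cross-terms: 117, 12, -59, 126  ⇒  Σ = 196
Area = |Σ|/2 = 98.

98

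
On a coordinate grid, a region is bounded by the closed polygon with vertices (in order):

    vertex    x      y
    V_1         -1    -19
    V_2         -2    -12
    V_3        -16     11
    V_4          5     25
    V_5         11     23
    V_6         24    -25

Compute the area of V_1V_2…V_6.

1081.5

Cross-terms: -26, -214, -455, -160, -827, -481  ⇒  Σ = -2163
Area = |Σ|/2 = 1081.5.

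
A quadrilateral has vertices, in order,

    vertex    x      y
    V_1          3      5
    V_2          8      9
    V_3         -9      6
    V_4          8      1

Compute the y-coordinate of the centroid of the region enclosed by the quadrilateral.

Apply the shoelace formula. First the cross-terms c_i = x_i·y_{i+1} − x_{i+1}·y_i:
  -13, 129, -57, 37  ⇒  2A = 96, A = 48.
Then Σ (y_i + y_{i+1})·c_i = 1576, so ȳ = 1576 / (6·48) = 197/36.

197/36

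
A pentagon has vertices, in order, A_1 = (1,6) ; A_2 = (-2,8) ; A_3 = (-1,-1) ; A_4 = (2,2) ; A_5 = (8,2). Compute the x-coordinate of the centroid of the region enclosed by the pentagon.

Apply the shoelace formula. First the cross-terms c_i = x_i·y_{i+1} − x_{i+1}·y_i:
  20, 10, 0, -12, 46  ⇒  2A = 64, A = 32.
Then Σ (x_i + x_{i+1})·c_i = 244, so x̄ = 244 / (6·32) = 61/48.

61/48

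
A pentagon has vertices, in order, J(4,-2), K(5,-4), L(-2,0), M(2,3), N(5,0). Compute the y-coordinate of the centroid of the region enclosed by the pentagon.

-5/27

Apply Gauss's area formula. First the cross-terms c_i = x_i·y_{i+1} − x_{i+1}·y_i:
  -6, -8, -6, -15, -10  ⇒  2A = -45, A = -22.5.
Then Σ (y_i + y_{i+1})·c_i = 25, so ȳ = 25 / (6·(-22.5)) = -5/27.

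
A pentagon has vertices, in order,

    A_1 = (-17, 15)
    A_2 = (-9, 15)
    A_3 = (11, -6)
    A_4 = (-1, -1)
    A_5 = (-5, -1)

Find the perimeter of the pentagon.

74

|A_1A_2| = √((8)² + (0)²) = √64 = 8
|A_2A_3| = √((20)² + (-21)²) = √841 = 29
|A_3A_4| = √((-12)² + (5)²) = √169 = 13
|A_4A_5| = √((-4)² + (0)²) = √16 = 4
|A_5A_1| = √((-12)² + (16)²) = √400 = 20
Perimeter = 8 + 29 + 13 + 4 + 20 = 74.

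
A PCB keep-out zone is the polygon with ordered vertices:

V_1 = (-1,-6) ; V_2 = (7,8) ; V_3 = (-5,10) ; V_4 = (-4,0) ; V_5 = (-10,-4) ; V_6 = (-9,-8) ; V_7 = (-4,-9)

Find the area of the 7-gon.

Apply the shoelace formula: 2A = Σ (x_i·y_{i+1} − x_{i+1}·y_i), indices taken mod 7.
Cross-terms: 34, 110, 40, 16, 44, 49, 15  ⇒  Σ = 308
Area = |Σ|/2 = 154.

154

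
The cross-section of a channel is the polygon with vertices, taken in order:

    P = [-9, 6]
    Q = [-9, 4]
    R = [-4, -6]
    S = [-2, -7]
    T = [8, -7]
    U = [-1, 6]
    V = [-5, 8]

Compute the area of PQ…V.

P→Q: (-9)(4) − (-9)(6) = 18
Q→R: (-9)(-6) − (-4)(4) = 70
R→S: (-4)(-7) − (-2)(-6) = 16
S→T: (-2)(-7) − (8)(-7) = 70
T→U: (8)(6) − (-1)(-7) = 41
U→V: (-1)(8) − (-5)(6) = 22
V→P: (-5)(6) − (-9)(8) = 42
Σ = 279
Area = |Σ|/2 = 139.5.

139.5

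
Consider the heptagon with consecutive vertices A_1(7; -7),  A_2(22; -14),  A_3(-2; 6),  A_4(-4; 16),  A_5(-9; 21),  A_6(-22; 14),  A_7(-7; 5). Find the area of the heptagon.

275

Apply the surveyor's formula: 2A = Σ (x_i·y_{i+1} − x_{i+1}·y_i), indices taken mod 7.
Σ = (56) + (104) + (-8) + (60) + (336) + (-12) + (14) = 550
Area = |Σ|/2 = 275.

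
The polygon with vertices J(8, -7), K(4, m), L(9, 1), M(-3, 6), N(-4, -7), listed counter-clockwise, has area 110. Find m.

Write out the shoelace sum; only the two edges meeting at K involve m:
2·Area = [(8·m − 4·(-7)) + (4·1 − 9·m)] + 186
       = -1·m + 218 = 220
⇒ m = -2.

-2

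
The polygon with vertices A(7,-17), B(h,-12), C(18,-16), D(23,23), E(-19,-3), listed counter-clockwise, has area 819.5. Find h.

13

Write out the shoelace sum; only the two edges meeting at B involve h:
2·Area = [(7·(-12) − h·(-17)) + (h·(-16) − 18·(-12))] + 1494
       = 1·h + 1626 = 1639
⇒ h = 13.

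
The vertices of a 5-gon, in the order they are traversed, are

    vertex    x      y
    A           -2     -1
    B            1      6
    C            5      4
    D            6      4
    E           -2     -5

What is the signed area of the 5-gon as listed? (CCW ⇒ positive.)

Apply the shoelace formula: 2A = Σ (x_i·y_{i+1} − x_{i+1}·y_i), indices taken mod 5.
Cross-terms: -11, -26, -4, -22, -8  ⇒  Σ = -71
Signed area = Σ/2 = -35.5 (negative ⇒ clockwise traversal).

-35.5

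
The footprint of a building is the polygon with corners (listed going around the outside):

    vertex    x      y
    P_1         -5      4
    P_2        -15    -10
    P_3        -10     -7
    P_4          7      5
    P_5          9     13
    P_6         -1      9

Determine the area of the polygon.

147.5

Apply the shoelace (surveyor's) formula: 2A = Σ (x_i·y_{i+1} − x_{i+1}·y_i), indices taken mod 6.
P_1→P_2: (-5)(-10) − (-15)(4) = 110
P_2→P_3: (-15)(-7) − (-10)(-10) = 5
P_3→P_4: (-10)(5) − (7)(-7) = -1
P_4→P_5: (7)(13) − (9)(5) = 46
P_5→P_6: (9)(9) − (-1)(13) = 94
P_6→P_1: (-1)(4) − (-5)(9) = 41
Σ = 295
Area = |Σ|/2 = 147.5.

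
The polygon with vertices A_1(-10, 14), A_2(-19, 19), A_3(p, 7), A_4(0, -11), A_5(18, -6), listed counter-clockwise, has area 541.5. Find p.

-25

The doubled signed area Σ (x_i y_{i+1} − x_{i+1} y_i) is linear in p.
With p=0 it equals 333; the coefficient of p is -30 (from the two edges through A_3).
So -30·p + 333 = 2·541.5 = 1083 ⇒ p = -25.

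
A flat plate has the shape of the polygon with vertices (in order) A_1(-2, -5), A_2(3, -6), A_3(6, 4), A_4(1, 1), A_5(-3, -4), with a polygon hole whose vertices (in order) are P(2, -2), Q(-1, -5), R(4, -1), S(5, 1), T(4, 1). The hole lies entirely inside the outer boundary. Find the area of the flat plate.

Outer boundary:
Apply Gauss's area formula: 2A = Σ (x_i·y_{i+1} − x_{i+1}·y_i), indices taken mod 5.
Σ = (27) + (48) + (2) + (-1) + (7) = 83
Area = |Σ|/2 = 41.5.
Hole:
Σ = (-12) + (21) + (9) + (1) + (-10) = 9
Area = |Σ|/2 = 4.5.
Net area = 41.5 − 4.5 = 37.

37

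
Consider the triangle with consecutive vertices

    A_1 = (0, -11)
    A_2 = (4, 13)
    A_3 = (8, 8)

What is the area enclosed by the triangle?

Σ = (44) + (-72) + (-88) = -116
Area = |Σ|/2 = 58.

58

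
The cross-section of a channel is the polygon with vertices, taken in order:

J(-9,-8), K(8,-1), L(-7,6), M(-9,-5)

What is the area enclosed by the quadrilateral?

Σ = (73) + (41) + (89) + (27) = 230
Area = |Σ|/2 = 115.

115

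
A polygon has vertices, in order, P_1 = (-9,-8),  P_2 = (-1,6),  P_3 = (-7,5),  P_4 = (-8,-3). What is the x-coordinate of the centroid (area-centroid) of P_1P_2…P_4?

-1220/219

Apply the surveyor's formula. First the cross-terms c_i = x_i·y_{i+1} − x_{i+1}·y_i:
  -62, 37, 61, 37  ⇒  2A = 73, A = 36.5.
Then Σ (x_i + x_{i+1})·c_i = -1220, so x̄ = -1220 / (6·36.5) = -1220/219.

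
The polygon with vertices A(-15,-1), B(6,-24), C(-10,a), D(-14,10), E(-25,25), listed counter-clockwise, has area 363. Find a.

The doubled signed area Σ (x_i y_{i+1} − x_{i+1} y_i) is linear in a.
With a=0 it equals 326; the coefficient of a is 20 (from the two edges through C).
So 20·a + 326 = 2·363 = 726 ⇒ a = 20.

20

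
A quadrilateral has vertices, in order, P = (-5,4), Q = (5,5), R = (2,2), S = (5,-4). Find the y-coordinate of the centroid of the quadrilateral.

41/21

Apply Gauss's area formula. First the cross-terms c_i = x_i·y_{i+1} − x_{i+1}·y_i:
  -45, 0, -18, 0  ⇒  2A = -63, A = -31.5.
Then Σ (y_i + y_{i+1})·c_i = -369, so ȳ = -369 / (6·(-31.5)) = 41/21.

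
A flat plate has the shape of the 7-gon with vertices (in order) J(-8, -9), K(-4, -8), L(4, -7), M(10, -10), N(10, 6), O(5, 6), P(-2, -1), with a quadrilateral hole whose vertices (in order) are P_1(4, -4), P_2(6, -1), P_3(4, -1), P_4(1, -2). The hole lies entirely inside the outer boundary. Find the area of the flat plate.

155

Outer boundary:
Apply Gauss's area formula: 2A = Σ (x_i·y_{i+1} − x_{i+1}·y_i), indices taken mod 7.
Σ = (28) + (60) + (30) + (160) + (30) + (7) + (10) = 325
Area = |Σ|/2 = 162.5.
Hole:
Apply the shoelace (surveyor's) formula: 2A = Σ (x_i·y_{i+1} − x_{i+1}·y_i), indices taken mod 4.
Cross-terms: 20, -2, -7, 4  ⇒  Σ = 15
Area = |Σ|/2 = 7.5.
Net area = 162.5 − 7.5 = 155.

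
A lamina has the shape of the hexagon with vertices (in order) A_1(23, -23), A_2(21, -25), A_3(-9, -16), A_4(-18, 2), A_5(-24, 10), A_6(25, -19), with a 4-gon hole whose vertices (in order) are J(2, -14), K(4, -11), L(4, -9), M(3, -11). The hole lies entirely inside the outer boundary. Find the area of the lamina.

509

Outer boundary:
Apply the shoelace (surveyor's) formula: 2A = Σ (x_i·y_{i+1} − x_{i+1}·y_i), indices taken mod 6.
Σ = (-92) + (-561) + (-306) + (-132) + (206) + (-138) = -1023
Area = |Σ|/2 = 511.5.
Hole:
Apply the shoelace (surveyor's) formula: 2A = Σ (x_i·y_{i+1} − x_{i+1}·y_i), indices taken mod 4.
Σ = (34) + (8) + (-17) + (-20) = 5
Area = |Σ|/2 = 2.5.
Net area = 511.5 − 2.5 = 509.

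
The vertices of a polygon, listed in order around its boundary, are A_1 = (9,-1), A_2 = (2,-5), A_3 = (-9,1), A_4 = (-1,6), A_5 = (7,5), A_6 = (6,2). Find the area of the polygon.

Apply the surveyor's formula: 2A = Σ (x_i·y_{i+1} − x_{i+1}·y_i), indices taken mod 6.
Σ = (-43) + (-43) + (-53) + (-47) + (-16) + (-24) = -226
Area = |Σ|/2 = 113.

113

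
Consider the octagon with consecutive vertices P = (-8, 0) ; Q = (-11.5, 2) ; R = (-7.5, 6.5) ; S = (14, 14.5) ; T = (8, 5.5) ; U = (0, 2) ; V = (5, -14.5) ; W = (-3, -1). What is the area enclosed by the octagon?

182.5

Σ = (-16) + (-59.75) + (-199.75) + (-39) + (16) + (-10) + (-48.5) + (-8) = -365
Area = |Σ|/2 = 182.5.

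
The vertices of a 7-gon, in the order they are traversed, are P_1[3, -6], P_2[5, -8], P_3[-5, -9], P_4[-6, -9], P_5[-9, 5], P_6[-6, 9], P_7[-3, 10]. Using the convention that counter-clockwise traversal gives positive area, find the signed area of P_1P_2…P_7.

Apply the surveyor's formula: 2A = Σ (x_i·y_{i+1} − x_{i+1}·y_i), indices taken mod 7.
Σ = (6) + (-85) + (-9) + (-111) + (-51) + (-33) + (-12) = -295
Signed area = Σ/2 = -147.5 (negative ⇒ clockwise traversal).

-147.5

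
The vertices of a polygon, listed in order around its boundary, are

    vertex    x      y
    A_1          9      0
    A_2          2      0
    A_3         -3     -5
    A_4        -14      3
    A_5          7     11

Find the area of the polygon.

181.5

A_1→A_2: (9)(0) − (2)(0) = 0
A_2→A_3: (2)(-5) − (-3)(0) = -10
A_3→A_4: (-3)(3) − (-14)(-5) = -79
A_4→A_5: (-14)(11) − (7)(3) = -175
A_5→A_1: (7)(0) − (9)(11) = -99
Σ = -363
Area = |Σ|/2 = 181.5.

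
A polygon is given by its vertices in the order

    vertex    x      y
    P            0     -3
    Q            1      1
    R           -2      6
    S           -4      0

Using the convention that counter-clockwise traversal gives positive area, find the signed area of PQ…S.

Apply the shoelace (surveyor's) formula: 2A = Σ (x_i·y_{i+1} − x_{i+1}·y_i), indices taken mod 4.
P→Q: (0)(1) − (1)(-3) = 3
Q→R: (1)(6) − (-2)(1) = 8
R→S: (-2)(0) − (-4)(6) = 24
S→P: (-4)(-3) − (0)(0) = 12
Σ = 47
Signed area = Σ/2 = 23.5 (positive ⇒ counter-clockwise traversal).

23.5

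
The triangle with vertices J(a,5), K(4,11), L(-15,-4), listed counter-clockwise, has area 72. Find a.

Write out the shoelace sum; only the two edges meeting at J involve a:
2·Area = [((-15)·5 − a·(-4)) + (a·11 − 4·5)] + 149
       = 15·a + 54 = 144
⇒ a = 6.

6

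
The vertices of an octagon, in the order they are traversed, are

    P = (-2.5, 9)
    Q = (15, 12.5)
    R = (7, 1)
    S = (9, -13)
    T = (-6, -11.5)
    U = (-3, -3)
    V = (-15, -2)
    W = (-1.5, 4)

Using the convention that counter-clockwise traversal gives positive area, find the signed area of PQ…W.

-321.125

Cross-terms: -166.25, -72.5, -100, -181.5, -16.5, -39, -63, -3.5  ⇒  Σ = -642.25
Signed area = Σ/2 = -321.125 (negative ⇒ clockwise traversal).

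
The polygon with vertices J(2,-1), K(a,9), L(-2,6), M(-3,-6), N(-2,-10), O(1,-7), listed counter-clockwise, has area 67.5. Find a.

2

The doubled signed area Σ (x_i y_{i+1} − x_{i+1} y_i) is linear in a.
With a=0 it equals 121; the coefficient of a is 7 (from the two edges through K).
So 7·a + 121 = 2·67.5 = 135 ⇒ a = 2.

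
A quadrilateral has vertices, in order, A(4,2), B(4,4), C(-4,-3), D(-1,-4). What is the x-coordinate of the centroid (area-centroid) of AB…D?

Apply the shoelace (surveyor's) formula. First the cross-terms c_i = x_i·y_{i+1} − x_{i+1}·y_i:
  8, 4, 13, 14  ⇒  2A = 39, A = 19.5.
Then Σ (x_i + x_{i+1})·c_i = 41, so x̄ = 41 / (6·19.5) = 41/117.

41/117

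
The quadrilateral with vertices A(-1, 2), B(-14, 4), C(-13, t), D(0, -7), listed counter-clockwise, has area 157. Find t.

-11

Write out the shoelace sum; only the two edges meeting at C involve t:
2·Area = [((-14)·t − (-13)·4) + ((-13)·(-7) − 0·t)] + 17
       = -14·t + 160 = 314
⇒ t = -11.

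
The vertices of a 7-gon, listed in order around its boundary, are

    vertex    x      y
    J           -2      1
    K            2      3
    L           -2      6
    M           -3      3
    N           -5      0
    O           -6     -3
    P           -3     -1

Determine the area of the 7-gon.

22

Apply the shoelace formula: 2A = Σ (x_i·y_{i+1} − x_{i+1}·y_i), indices taken mod 7.
Σ = (-8) + (18) + (12) + (15) + (15) + (-3) + (-5) = 44
Area = |Σ|/2 = 22.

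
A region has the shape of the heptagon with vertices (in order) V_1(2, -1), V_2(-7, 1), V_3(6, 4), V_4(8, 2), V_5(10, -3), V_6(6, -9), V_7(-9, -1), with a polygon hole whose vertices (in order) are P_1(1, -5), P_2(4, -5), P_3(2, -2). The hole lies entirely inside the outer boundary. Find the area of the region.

121

Outer boundary:
Σ = (-5) + (-34) + (-20) + (-44) + (-72) + (-87) + (11) = -251
Area = |Σ|/2 = 125.5.
Hole:
Apply the shoelace (surveyor's) formula: 2A = Σ (x_i·y_{i+1} − x_{i+1}·y_i), indices taken mod 3.
Σ = (15) + (2) + (-8) = 9
Area = |Σ|/2 = 4.5.
Net area = 125.5 − 4.5 = 121.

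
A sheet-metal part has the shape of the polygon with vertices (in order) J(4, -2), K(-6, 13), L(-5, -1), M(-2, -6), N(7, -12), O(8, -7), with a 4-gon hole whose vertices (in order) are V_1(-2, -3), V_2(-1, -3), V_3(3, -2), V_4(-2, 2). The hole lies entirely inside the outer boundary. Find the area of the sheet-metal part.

119

Outer boundary:
Apply the shoelace (surveyor's) formula: 2A = Σ (x_i·y_{i+1} − x_{i+1}·y_i), indices taken mod 6.
Σ = (40) + (71) + (28) + (66) + (47) + (12) = 264
Area = |Σ|/2 = 132.
Hole:
Apply the shoelace (surveyor's) formula: 2A = Σ (x_i·y_{i+1} − x_{i+1}·y_i), indices taken mod 4.
Cross-terms: 3, 11, 2, 10  ⇒  Σ = 26
Area = |Σ|/2 = 13.
Net area = 132 − 13 = 119.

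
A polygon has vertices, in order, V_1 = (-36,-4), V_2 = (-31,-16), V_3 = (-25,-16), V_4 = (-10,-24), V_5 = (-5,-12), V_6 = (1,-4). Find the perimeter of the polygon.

96

|V_1V_2| = √((5)² + (-12)²) = √169 = 13
|V_2V_3| = √((6)² + (0)²) = √36 = 6
|V_3V_4| = √((15)² + (-8)²) = √289 = 17
|V_4V_5| = √((5)² + (12)²) = √169 = 13
|V_5V_6| = √((6)² + (8)²) = √100 = 10
|V_6V_1| = √((-37)² + (0)²) = √1369 = 37
Perimeter = 13 + 6 + 17 + 13 + 10 + 37 = 96.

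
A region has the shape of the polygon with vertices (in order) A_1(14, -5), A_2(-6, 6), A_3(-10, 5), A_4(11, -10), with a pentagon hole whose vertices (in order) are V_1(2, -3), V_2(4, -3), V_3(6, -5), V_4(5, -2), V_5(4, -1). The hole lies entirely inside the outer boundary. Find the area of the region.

Outer boundary:
Apply the shoelace (surveyor's) formula: 2A = Σ (x_i·y_{i+1} − x_{i+1}·y_i), indices taken mod 4.
A_1→A_2: (14)(6) − (-6)(-5) = 54
A_2→A_3: (-6)(5) − (-10)(6) = 30
A_3→A_4: (-10)(-10) − (11)(5) = 45
A_4→A_1: (11)(-5) − (14)(-10) = 85
Σ = 214
Area = |Σ|/2 = 107.
Hole:
Apply the shoelace (surveyor's) formula: 2A = Σ (x_i·y_{i+1} − x_{i+1}·y_i), indices taken mod 5.
Σ = (6) + (-2) + (13) + (3) + (-10) = 10
Area = |Σ|/2 = 5.
Net area = 107 − 5 = 102.

102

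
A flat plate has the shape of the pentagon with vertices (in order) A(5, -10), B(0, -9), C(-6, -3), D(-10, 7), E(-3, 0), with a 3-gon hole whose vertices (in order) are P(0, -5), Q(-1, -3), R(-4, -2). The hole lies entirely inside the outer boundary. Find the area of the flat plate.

57.5

Outer boundary:
Σ = (-45) + (-54) + (-72) + (21) + (30) = -120
Area = |Σ|/2 = 60.
Hole:
Apply the shoelace formula: 2A = Σ (x_i·y_{i+1} − x_{i+1}·y_i), indices taken mod 3.
Σ = (-5) + (-10) + (20) = 5
Area = |Σ|/2 = 2.5.
Net area = 60 − 2.5 = 57.5.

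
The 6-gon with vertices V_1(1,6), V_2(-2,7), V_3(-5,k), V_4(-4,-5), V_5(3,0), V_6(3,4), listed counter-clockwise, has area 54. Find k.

The doubled signed area Σ (x_i y_{i+1} − x_{i+1} y_i) is linear in k.
With k=0 it equals 120; the coefficient of k is 2 (from the two edges through V_3).
So 2·k + 120 = 2·54 = 108 ⇒ k = -6.

-6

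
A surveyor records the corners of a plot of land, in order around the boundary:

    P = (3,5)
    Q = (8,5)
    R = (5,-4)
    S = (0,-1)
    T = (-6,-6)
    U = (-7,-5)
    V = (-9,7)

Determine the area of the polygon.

132.5

Σ = (-25) + (-57) + (-5) + (-6) + (-12) + (-94) + (-66) = -265
Area = |Σ|/2 = 132.5.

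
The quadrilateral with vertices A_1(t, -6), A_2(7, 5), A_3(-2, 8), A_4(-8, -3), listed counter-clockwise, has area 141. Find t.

Write out the shoelace sum; only the two edges meeting at A_1 involve t:
2·Area = [((-8)·(-6) − t·(-3)) + (t·5 − 7·(-6))] + 136
       = 8·t + 226 = 282
⇒ t = 7.

7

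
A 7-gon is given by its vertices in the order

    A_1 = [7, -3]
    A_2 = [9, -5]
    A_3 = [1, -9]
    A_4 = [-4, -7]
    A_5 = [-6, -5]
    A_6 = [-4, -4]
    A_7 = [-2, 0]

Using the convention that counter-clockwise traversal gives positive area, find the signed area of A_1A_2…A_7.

A_1→A_2: (7)(-5) − (9)(-3) = -8
A_2→A_3: (9)(-9) − (1)(-5) = -76
A_3→A_4: (1)(-7) − (-4)(-9) = -43
A_4→A_5: (-4)(-5) − (-6)(-7) = -22
A_5→A_6: (-6)(-4) − (-4)(-5) = 4
A_6→A_7: (-4)(0) − (-2)(-4) = -8
A_7→A_1: (-2)(-3) − (7)(0) = 6
Σ = -147
Signed area = Σ/2 = -73.5 (negative ⇒ clockwise traversal).

-73.5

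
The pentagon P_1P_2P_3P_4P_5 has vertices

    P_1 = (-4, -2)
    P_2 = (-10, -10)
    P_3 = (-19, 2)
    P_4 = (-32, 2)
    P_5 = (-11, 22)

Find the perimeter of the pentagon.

92

|P_1P_2| = √((-6)² + (-8)²) = √100 = 10
|P_2P_3| = √((-9)² + (12)²) = √225 = 15
|P_3P_4| = √((-13)² + (0)²) = √169 = 13
|P_4P_5| = √((21)² + (20)²) = √841 = 29
|P_5P_1| = √((7)² + (-24)²) = √625 = 25
Perimeter = 10 + 15 + 13 + 29 + 25 = 92.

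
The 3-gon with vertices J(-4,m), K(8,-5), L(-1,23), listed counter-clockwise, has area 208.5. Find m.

-14

Write out the shoelace sum; only the two edges meeting at J involve m:
2·Area = [((-1)·m − (-4)·23) + ((-4)·(-5) − 8·m)] + 179
       = -9·m + 291 = 417
⇒ m = -14.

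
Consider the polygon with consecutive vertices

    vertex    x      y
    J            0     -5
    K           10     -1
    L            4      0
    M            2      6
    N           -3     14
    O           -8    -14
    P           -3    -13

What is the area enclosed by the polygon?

Apply the shoelace formula: 2A = Σ (x_i·y_{i+1} − x_{i+1}·y_i), indices taken mod 7.
Σ = (50) + (4) + (24) + (46) + (154) + (62) + (15) = 355
Area = |Σ|/2 = 177.5.

177.5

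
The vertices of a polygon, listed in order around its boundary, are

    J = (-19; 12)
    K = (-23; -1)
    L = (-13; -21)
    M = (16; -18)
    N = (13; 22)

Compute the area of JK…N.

1247.5

Apply the surveyor's formula: 2A = Σ (x_i·y_{i+1} − x_{i+1}·y_i), indices taken mod 5.
Cross-terms: 295, 470, 570, 586, 574  ⇒  Σ = 2495
Area = |Σ|/2 = 1247.5.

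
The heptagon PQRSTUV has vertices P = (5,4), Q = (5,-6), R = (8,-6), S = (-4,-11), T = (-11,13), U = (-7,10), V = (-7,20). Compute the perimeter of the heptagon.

86

|PQ| = √((0)² + (-10)²) = √100 = 10
|QR| = √((3)² + (0)²) = √9 = 3
|RS| = √((-12)² + (-5)²) = √169 = 13
|ST| = √((-7)² + (24)²) = √625 = 25
|TU| = √((4)² + (-3)²) = √25 = 5
|UV| = √((0)² + (10)²) = √100 = 10
|VP| = √((12)² + (-16)²) = √400 = 20
Perimeter = 10 + 3 + 13 + 25 + 5 + 10 + 20 = 86.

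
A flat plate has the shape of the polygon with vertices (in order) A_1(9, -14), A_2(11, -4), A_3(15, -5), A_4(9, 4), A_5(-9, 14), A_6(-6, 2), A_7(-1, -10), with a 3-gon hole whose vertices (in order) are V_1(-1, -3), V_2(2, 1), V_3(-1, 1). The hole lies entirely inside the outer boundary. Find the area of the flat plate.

305

Outer boundary:
Cross-terms: 118, 5, 105, 162, 66, 62, 104  ⇒  Σ = 622
Area = |Σ|/2 = 311.
Hole:
V_1→V_2: (-1)(1) − (2)(-3) = 5
V_2→V_3: (2)(1) − (-1)(1) = 3
V_3→V_1: (-1)(-3) − (-1)(1) = 4
Σ = 12
Area = |Σ|/2 = 6.
Net area = 311 − 6 = 305.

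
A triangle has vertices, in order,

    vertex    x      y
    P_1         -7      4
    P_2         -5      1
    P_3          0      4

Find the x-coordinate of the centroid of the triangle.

Apply Gauss's area formula. First the cross-terms c_i = x_i·y_{i+1} − x_{i+1}·y_i:
  13, -20, 28  ⇒  2A = 21, A = 10.5.
Then Σ (x_i + x_{i+1})·c_i = -252, so x̄ = -252 / (6·10.5) = -4.

-4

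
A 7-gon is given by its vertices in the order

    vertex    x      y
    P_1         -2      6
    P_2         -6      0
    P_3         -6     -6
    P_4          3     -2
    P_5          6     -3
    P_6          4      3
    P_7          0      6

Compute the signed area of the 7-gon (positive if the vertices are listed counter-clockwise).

85.5

Apply the shoelace (surveyor's) formula: 2A = Σ (x_i·y_{i+1} − x_{i+1}·y_i), indices taken mod 7.
Cross-terms: 36, 36, 30, 3, 30, 24, 12  ⇒  Σ = 171
Signed area = Σ/2 = 85.5 (positive ⇒ counter-clockwise traversal).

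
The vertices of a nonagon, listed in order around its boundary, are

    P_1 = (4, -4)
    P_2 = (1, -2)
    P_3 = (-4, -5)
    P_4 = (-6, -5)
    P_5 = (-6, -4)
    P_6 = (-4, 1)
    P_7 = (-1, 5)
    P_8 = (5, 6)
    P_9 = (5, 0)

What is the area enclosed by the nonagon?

Apply the shoelace (surveyor's) formula: 2A = Σ (x_i·y_{i+1} − x_{i+1}·y_i), indices taken mod 9.
Σ = (-4) + (-13) + (-10) + (-6) + (-22) + (-19) + (-31) + (-30) + (-20) = -155
Area = |Σ|/2 = 77.5.

77.5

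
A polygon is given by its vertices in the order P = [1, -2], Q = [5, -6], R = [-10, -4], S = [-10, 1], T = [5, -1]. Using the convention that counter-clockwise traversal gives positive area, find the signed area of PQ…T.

-65

P→Q: (1)(-6) − (5)(-2) = 4
Q→R: (5)(-4) − (-10)(-6) = -80
R→S: (-10)(1) − (-10)(-4) = -50
S→T: (-10)(-1) − (5)(1) = 5
T→P: (5)(-2) − (1)(-1) = -9
Σ = -130
Signed area = Σ/2 = -65 (negative ⇒ clockwise traversal).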